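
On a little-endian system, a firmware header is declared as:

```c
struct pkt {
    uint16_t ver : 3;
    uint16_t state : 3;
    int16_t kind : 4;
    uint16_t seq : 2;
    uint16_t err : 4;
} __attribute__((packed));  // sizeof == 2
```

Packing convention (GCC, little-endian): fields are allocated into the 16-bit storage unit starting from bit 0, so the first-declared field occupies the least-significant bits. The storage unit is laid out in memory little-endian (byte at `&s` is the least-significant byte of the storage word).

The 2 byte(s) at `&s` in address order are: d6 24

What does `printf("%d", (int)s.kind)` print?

3

[0]=0xd6 [1]=0x24 (little-endian) → word 0x24d6
ver:3 @ bit 0 → (0x24d6>>0)&0x7 = 0x6
state:3 @ bit 3 → (0x24d6>>3)&0x7 = 0x2
kind:4 @ bit 6 → (0x24d6>>6)&0xf = 0x3  ←
seq:2 @ bit 10 → (0x24d6>>10)&0x3 = 0x1
err:4 @ bit 12 → (0x24d6>>12)&0xf = 0x2
kind signed 4b, MSB=0: value = 3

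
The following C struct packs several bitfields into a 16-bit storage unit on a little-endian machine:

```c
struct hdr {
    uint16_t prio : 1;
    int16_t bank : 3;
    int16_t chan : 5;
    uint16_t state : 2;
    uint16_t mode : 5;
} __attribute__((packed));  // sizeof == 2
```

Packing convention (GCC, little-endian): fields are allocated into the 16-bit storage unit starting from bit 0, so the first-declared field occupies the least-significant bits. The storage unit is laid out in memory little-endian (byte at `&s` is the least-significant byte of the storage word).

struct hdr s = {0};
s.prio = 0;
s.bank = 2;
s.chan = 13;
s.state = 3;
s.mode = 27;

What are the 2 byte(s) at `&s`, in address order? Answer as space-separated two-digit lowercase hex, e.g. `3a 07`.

prio (1b) val=0 bits=0x0 at bit 0: 0x0000
bank (3b) val=2 bits=0x2 at bit 1: 0x0004
chan (5b) val=13 bits=0xd at bit 4: 0x00d4
state (2b) val=3 bits=0x3 at bit 9: 0x06d4
mode (5b) val=27 bits=0x1b at bit 11: 0xded4
word = 0xded4 → little-endian bytes:
  [0]=0xd4  [1]=0xde

d4 de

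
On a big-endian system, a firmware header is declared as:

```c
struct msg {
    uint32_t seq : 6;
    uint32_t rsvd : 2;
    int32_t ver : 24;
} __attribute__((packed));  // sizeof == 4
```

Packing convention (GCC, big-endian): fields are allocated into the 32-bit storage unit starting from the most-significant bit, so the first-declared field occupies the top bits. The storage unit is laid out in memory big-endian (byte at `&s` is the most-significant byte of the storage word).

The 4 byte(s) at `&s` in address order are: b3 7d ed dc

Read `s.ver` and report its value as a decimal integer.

[0]=0xb3 [1]=0x7d [2]=0xed [3]=0xdc (big-endian) → word 0xb37deddc
seq:6 @ bit 26 → (0xb37deddc>>26)&0x3f = 0x2c
rsvd:2 @ bit 24 → (0xb37deddc>>24)&0x3 = 0x3
ver:24 @ bit 0 → (0xb37deddc>>0)&0xffffff = 0x7deddc  ←
ver signed 24b, MSB=0: value = 8252892

8252892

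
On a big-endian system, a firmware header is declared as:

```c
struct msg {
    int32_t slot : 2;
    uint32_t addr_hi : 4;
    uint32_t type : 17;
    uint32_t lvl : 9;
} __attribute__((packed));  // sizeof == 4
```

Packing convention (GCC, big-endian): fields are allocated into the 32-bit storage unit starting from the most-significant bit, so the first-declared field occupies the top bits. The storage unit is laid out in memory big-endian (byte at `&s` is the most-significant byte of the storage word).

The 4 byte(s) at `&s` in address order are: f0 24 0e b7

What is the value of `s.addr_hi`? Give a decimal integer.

[0]=0xf0 [1]=0x24 [2]=0x0e [3]=0xb7 (big-endian) → word 0xf0240eb7
slot:2 @ bit 30 → (0xf0240eb7>>30)&0x3 = 0x3
addr_hi:4 @ bit 26 → (0xf0240eb7>>26)&0xf = 0xc  ←
type:17 @ bit 9 → (0xf0240eb7>>9)&0x1ffff = 0x1207
lvl:9 @ bit 0 → (0xf0240eb7>>0)&0x1ff = 0xb7

12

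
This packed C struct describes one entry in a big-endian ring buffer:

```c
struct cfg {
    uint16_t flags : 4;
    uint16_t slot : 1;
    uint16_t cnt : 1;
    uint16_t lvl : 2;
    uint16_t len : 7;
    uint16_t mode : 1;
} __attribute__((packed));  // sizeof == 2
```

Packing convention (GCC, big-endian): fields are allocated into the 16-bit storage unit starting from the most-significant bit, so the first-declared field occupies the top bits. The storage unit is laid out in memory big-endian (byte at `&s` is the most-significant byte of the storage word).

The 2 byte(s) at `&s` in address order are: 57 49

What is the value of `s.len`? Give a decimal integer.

36

[0]=0x57 [1]=0x49 (big-endian) → word 0x5749
flags [12+:4] = (word>>12) & 0xf = 5
slot [11+:1] = (word>>11) & 0x1 = 0
cnt [10+:1] = (word>>10) & 0x1 = 1
lvl [8+:2] = (word>>8) & 0x3 = 3
len [1+:7] = (word>>1) & 0x7f = 36  ←
mode [0+:1] = (word>>0) & 0x1 = 1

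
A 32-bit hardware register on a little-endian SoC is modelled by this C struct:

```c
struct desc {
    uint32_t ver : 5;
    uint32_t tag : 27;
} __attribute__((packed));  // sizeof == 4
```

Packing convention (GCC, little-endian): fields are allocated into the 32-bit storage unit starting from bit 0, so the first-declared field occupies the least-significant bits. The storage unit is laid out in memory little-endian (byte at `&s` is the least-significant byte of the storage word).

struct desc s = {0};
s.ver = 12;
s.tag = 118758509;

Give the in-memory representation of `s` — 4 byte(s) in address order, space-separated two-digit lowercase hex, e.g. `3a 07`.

[0+:5] ver=12 & 0x1f = 0xc; word=0x0000000c
[5+:27] tag=118758509 & 0x7ffffff = 0x7141c6d; word=0xe2838dac
word = 0xe2838dac → little-endian bytes:
  [0]=0xac  [1]=0x8d  [2]=0x83  [3]=0xe2

ac 8d 83 e2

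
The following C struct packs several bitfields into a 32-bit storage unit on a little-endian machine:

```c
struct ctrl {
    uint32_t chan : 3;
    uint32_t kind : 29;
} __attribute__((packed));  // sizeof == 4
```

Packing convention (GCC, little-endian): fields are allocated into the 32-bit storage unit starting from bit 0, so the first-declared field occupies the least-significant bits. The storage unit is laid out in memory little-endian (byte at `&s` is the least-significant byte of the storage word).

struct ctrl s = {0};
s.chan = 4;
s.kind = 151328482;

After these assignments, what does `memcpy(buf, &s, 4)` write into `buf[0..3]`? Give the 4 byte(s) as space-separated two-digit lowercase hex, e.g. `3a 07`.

14 b7 28 48

[0+:3] chan=4 & 0x7 = 0x4; word=0x00000004
[3+:29] kind=151328482 & 0x1fffffff = 0x90516e2; word=0x4828b714
word = 0x4828b714 → little-endian bytes:
  [0]=0x14  [1]=0xb7  [2]=0x28  [3]=0x48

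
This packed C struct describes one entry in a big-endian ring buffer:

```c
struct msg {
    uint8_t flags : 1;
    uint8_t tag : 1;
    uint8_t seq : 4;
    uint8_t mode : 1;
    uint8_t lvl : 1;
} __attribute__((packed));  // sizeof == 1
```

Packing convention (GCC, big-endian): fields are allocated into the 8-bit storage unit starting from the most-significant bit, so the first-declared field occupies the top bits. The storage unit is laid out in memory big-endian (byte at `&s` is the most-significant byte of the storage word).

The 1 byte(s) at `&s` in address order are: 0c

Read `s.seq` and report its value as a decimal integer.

[0]=0x0c (big-endian) → word 0x0c
flags:1 @ bit 7 → (0x0c>>7)&0x1 = 0x0
tag:1 @ bit 6 → (0x0c>>6)&0x1 = 0x0
seq:4 @ bit 2 → (0x0c>>2)&0xf = 0x3  ←
mode:1 @ bit 1 → (0x0c>>1)&0x1 = 0x0
lvl:1 @ bit 0 → (0x0c>>0)&0x1 = 0x0

3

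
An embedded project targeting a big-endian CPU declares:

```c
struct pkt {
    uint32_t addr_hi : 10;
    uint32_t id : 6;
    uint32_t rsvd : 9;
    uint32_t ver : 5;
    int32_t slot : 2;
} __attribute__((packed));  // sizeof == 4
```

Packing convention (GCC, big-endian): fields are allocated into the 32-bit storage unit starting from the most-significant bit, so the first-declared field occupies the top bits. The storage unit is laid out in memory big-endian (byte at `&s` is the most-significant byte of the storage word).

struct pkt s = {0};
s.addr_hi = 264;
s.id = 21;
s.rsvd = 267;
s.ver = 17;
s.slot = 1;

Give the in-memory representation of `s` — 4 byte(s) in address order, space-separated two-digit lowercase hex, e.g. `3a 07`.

[22+:10] addr_hi=264 & 0x3ff = 0x108; word=0x42000000
[16+:6] id=21 & 0x3f = 0x15; word=0x42150000
[7+:9] rsvd=267 & 0x1ff = 0x10b; word=0x42158580
[2+:5] ver=17 & 0x1f = 0x11; word=0x421585c4
[0+:2] slot=1 & 0x3 = 0x1; word=0x421585c5
word = 0x421585c5 → big-endian bytes:
  [0]=0x42  [1]=0x15  [2]=0x85  [3]=0xc5

42 15 85 c5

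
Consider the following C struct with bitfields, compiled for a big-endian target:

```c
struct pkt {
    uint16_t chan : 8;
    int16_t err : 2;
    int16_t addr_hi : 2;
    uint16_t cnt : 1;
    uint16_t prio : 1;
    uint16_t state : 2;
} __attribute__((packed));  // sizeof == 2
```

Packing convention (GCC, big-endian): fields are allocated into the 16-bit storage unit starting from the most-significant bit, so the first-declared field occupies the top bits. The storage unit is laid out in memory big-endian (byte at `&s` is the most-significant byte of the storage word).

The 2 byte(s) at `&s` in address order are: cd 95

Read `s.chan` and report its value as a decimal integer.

205

[0]=0xcd [1]=0x95 (big-endian) → word 0xcd95
chan [8+:8] = (word>>8) & 0xff = 205  ←
err [6+:2] = (word>>6) & 0x3 = 2
addr_hi [4+:2] = (word>>4) & 0x3 = 1
cnt [3+:1] = (word>>3) & 0x1 = 0
prio [2+:1] = (word>>2) & 0x1 = 1
state [0+:2] = (word>>0) & 0x3 = 1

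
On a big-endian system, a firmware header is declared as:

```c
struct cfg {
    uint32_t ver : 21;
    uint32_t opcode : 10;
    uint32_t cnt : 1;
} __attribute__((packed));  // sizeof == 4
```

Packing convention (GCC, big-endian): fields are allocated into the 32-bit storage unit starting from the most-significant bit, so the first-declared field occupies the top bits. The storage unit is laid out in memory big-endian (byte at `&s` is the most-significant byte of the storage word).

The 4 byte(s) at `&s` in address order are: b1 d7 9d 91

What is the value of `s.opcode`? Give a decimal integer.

712

[0]=0xb1 [1]=0xd7 [2]=0x9d [3]=0x91 (big-endian) → word 0xb1d79d91
ver [11+:21] = (word>>11) & 0x1fffff = 1456883
opcode [1+:10] = (word>>1) & 0x3ff = 712  ←
cnt [0+:1] = (word>>0) & 0x1 = 1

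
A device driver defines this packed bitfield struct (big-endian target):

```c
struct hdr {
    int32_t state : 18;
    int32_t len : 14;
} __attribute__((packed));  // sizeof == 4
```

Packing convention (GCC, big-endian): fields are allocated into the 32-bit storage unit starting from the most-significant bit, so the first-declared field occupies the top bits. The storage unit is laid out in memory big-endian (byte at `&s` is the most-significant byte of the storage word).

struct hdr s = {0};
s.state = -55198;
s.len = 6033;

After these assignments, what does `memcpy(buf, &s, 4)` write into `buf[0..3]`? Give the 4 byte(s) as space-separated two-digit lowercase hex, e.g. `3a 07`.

ca 18 97 91

state (18b) val=-55198 bits=0x32862 at bit 14: 0xca188000
len (14b) val=6033 bits=0x1791 at bit 0: 0xca189791
word = 0xca189791 → big-endian bytes:
  [0]=0xca  [1]=0x18  [2]=0x97  [3]=0x91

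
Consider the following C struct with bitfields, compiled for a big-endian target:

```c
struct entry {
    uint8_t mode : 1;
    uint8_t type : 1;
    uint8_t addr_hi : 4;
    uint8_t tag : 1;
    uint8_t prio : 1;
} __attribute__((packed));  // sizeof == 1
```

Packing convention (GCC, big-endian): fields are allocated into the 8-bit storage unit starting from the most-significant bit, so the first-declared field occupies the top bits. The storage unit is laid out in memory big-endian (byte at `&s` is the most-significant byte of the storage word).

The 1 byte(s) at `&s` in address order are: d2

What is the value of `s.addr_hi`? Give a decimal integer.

4

[0]=0xd2 (big-endian) → word 0xd2
mode [7+:1] = (word>>7) & 0x1 = 1
type [6+:1] = (word>>6) & 0x1 = 1
addr_hi [2+:4] = (word>>2) & 0xf = 4  ←
tag [1+:1] = (word>>1) & 0x1 = 1
prio [0+:1] = (word>>0) & 0x1 = 0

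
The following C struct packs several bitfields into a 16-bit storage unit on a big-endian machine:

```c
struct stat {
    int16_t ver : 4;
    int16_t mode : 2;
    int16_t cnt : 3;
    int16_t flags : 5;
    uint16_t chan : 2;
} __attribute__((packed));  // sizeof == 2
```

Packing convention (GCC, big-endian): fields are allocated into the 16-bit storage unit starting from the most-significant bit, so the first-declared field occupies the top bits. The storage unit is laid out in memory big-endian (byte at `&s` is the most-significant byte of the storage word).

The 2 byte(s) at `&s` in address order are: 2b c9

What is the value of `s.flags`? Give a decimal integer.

[0]=0x2b [1]=0xc9 (big-endian) → word 0x2bc9
ver:4 @ bit 12 → (0x2bc9>>12)&0xf = 0x2
mode:2 @ bit 10 → (0x2bc9>>10)&0x3 = 0x2
cnt:3 @ bit 7 → (0x2bc9>>7)&0x7 = 0x7
flags:5 @ bit 2 → (0x2bc9>>2)&0x1f = 0x12  ←
chan:2 @ bit 0 → (0x2bc9>>0)&0x3 = 0x1
flags signed 5b, MSB=1: 18 - 32 = -14

-14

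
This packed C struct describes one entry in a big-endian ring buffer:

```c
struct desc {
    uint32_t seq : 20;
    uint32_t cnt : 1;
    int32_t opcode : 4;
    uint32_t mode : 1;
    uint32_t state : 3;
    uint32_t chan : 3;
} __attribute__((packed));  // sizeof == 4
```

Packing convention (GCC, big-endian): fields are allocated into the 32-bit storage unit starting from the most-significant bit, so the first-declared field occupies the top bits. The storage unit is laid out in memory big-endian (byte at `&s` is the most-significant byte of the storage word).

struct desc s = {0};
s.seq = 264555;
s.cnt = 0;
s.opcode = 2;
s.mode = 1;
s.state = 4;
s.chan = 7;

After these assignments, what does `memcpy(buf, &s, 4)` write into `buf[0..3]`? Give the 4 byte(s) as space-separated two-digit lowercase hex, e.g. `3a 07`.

40 96 b1 67

seq:20 = 264555 → 0x4096b << 12 → word 0x4096b000
cnt:1 = 0 → 0x0 << 11 → word 0x4096b000
opcode:4 = 2 → 0x2 << 7 → word 0x4096b100
mode:1 = 1 → 0x1 << 6 → word 0x4096b140
state:3 = 4 → 0x4 << 3 → word 0x4096b160
chan:3 = 7 → 0x7 << 0 → word 0x4096b167
word = 0x4096b167 → big-endian bytes:
  [0]=0x40  [1]=0x96  [2]=0xb1  [3]=0x67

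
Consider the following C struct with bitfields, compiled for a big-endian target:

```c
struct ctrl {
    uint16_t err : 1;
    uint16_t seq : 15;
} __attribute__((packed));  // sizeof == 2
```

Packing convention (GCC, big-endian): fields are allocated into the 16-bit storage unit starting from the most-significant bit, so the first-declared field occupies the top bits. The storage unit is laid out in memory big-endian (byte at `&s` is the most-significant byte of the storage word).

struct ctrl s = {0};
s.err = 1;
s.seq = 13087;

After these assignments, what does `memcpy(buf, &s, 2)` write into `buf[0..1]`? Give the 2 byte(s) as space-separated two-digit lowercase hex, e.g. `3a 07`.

b3 1f

err (1b) val=1 bits=0x1 at bit 15: 0x8000
seq (15b) val=13087 bits=0x331f at bit 0: 0xb31f
word = 0xb31f → big-endian bytes:
  [0]=0xb3  [1]=0x1f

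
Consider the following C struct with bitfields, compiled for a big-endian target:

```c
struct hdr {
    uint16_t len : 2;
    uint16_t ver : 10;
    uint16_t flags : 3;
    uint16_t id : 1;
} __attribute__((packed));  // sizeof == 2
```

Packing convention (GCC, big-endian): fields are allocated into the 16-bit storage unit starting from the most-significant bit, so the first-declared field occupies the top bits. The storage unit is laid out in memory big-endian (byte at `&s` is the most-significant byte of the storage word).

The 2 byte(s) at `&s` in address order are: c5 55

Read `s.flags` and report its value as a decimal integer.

2

[0]=0xc5 [1]=0x55 (big-endian) → word 0xc555
len [14+:2] = (word>>14) & 0x3 = 3
ver [4+:10] = (word>>4) & 0x3ff = 85
flags [1+:3] = (word>>1) & 0x7 = 2  ←
id [0+:1] = (word>>0) & 0x1 = 1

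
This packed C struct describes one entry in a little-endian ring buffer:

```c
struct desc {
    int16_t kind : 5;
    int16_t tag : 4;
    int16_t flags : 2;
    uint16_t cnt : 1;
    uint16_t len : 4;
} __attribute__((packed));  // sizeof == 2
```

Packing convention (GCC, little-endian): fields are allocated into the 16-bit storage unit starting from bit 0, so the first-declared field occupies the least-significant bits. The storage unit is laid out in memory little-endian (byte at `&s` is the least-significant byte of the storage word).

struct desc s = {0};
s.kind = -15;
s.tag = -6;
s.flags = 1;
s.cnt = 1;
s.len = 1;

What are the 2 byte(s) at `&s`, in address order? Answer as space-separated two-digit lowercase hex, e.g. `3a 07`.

kind:5 = -15 → 0x11 << 0 → word 0x0011
tag:4 = -6 → 0xa << 5 → word 0x0151
flags:2 = 1 → 0x1 << 9 → word 0x0351
cnt:1 = 1 → 0x1 << 11 → word 0x0b51
len:4 = 1 → 0x1 << 12 → word 0x1b51
word = 0x1b51 → little-endian bytes:
  [0]=0x51  [1]=0x1b

51 1b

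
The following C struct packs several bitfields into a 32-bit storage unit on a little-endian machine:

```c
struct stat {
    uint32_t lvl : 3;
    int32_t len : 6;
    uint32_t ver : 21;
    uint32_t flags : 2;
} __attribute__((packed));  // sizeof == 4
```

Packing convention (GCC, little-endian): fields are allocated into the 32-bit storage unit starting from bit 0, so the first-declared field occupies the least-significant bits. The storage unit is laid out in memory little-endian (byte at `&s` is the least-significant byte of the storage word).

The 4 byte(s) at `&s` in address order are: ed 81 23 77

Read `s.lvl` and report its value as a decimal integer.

5

[0]=0xed [1]=0x81 [2]=0x23 [3]=0x77 (little-endian) → word 0x772381ed
lvl:3 @ bit 0 → (0x772381ed>>0)&0x7 = 0x5  ←
len:6 @ bit 3 → (0x772381ed>>3)&0x3f = 0x3d
ver:21 @ bit 9 → (0x772381ed>>9)&0x1fffff = 0x1b91c0
flags:2 @ bit 30 → (0x772381ed>>30)&0x3 = 0x1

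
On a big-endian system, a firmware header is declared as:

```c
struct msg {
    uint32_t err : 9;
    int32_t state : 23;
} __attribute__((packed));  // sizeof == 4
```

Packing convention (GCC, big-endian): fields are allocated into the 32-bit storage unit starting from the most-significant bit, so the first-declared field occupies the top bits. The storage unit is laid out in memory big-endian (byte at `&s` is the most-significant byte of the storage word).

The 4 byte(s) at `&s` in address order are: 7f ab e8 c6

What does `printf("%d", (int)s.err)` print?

255

[0]=0x7f [1]=0xab [2]=0xe8 [3]=0xc6 (big-endian) → word 0x7fabe8c6
err:9 @ bit 23 → (0x7fabe8c6>>23)&0x1ff = 0xff  ←
state:23 @ bit 0 → (0x7fabe8c6>>0)&0x7fffff = 0x2be8c6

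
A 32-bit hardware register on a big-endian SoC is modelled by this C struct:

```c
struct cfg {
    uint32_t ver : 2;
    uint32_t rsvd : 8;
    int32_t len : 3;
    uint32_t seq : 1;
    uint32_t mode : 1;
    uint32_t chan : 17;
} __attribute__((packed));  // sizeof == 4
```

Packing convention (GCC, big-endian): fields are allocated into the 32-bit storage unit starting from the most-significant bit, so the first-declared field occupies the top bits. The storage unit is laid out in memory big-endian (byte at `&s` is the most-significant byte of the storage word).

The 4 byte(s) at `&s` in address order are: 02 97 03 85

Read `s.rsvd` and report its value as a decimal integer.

10

[0]=0x02 [1]=0x97 [2]=0x03 [3]=0x85 (big-endian) → word 0x02970385
ver:2 @ bit 30 → (0x02970385>>30)&0x3 = 0x0
rsvd:8 @ bit 22 → (0x02970385>>22)&0xff = 0xa  ←
len:3 @ bit 19 → (0x02970385>>19)&0x7 = 0x2
seq:1 @ bit 18 → (0x02970385>>18)&0x1 = 0x1
mode:1 @ bit 17 → (0x02970385>>17)&0x1 = 0x1
chan:17 @ bit 0 → (0x02970385>>0)&0x1ffff = 0x10385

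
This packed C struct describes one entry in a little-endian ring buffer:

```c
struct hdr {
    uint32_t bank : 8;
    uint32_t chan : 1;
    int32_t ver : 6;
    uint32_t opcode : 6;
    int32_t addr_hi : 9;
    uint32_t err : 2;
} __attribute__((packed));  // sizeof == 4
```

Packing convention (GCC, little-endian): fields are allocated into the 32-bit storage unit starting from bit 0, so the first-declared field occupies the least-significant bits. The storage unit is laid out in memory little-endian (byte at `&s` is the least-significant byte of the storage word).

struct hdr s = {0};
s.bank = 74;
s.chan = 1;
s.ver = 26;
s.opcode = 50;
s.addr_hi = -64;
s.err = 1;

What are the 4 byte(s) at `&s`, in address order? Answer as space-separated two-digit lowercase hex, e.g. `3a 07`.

4a 35 19 78

bank (8b) val=74 bits=0x4a at bit 0: 0x0000004a
chan (1b) val=1 bits=0x1 at bit 8: 0x0000014a
ver (6b) val=26 bits=0x1a at bit 9: 0x0000354a
opcode (6b) val=50 bits=0x32 at bit 15: 0x0019354a
addr_hi (9b) val=-64 bits=0x1c0 at bit 21: 0x3819354a
err (2b) val=1 bits=0x1 at bit 30: 0x7819354a
word = 0x7819354a → little-endian bytes:
  [0]=0x4a  [1]=0x35  [2]=0x19  [3]=0x78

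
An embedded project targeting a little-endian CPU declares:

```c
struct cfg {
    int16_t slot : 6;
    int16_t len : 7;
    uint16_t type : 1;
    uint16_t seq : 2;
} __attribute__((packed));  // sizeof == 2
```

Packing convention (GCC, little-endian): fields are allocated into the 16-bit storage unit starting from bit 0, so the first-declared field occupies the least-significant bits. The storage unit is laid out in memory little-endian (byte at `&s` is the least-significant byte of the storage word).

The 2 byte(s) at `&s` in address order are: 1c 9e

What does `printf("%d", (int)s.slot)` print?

28

[0]=0x1c [1]=0x9e (little-endian) → word 0x9e1c
slot [0+:6] = (word>>0) & 0x3f = 28  ←
len [6+:7] = (word>>6) & 0x7f = 120
type [13+:1] = (word>>13) & 0x1 = 0
seq [14+:2] = (word>>14) & 0x3 = 2
slot signed 6b, MSB=0: value = 28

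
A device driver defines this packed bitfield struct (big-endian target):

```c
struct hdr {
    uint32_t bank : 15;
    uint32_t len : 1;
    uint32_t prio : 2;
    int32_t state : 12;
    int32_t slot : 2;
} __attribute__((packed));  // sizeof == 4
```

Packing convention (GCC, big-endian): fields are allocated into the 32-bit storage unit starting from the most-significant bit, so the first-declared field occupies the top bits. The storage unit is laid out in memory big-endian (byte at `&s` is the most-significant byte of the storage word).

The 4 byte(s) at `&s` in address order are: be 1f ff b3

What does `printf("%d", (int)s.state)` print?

-20

[0]=0xbe [1]=0x1f [2]=0xff [3]=0xb3 (big-endian) → word 0xbe1fffb3
bank [17+:15] = (word>>17) & 0x7fff = 24335
len [16+:1] = (word>>16) & 0x1 = 1
prio [14+:2] = (word>>14) & 0x3 = 3
state [2+:12] = (word>>2) & 0xfff = 4076  ←
slot [0+:2] = (word>>0) & 0x3 = 3
state signed 12b, MSB=1: 4076 - 4096 = -20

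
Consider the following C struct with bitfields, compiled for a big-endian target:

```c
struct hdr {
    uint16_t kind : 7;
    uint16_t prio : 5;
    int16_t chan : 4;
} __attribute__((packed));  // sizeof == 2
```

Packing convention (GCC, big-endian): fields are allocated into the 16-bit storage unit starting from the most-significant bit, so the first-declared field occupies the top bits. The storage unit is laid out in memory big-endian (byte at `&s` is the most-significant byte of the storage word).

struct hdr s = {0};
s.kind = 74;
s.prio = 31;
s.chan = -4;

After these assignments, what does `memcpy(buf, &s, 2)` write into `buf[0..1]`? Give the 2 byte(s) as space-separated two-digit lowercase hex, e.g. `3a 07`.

kind (7b) val=74 bits=0x4a at bit 9: 0x9400
prio (5b) val=31 bits=0x1f at bit 4: 0x95f0
chan (4b) val=-4 bits=0xc at bit 0: 0x95fc
word = 0x95fc → big-endian bytes:
  [0]=0x95  [1]=0xfc

95 fc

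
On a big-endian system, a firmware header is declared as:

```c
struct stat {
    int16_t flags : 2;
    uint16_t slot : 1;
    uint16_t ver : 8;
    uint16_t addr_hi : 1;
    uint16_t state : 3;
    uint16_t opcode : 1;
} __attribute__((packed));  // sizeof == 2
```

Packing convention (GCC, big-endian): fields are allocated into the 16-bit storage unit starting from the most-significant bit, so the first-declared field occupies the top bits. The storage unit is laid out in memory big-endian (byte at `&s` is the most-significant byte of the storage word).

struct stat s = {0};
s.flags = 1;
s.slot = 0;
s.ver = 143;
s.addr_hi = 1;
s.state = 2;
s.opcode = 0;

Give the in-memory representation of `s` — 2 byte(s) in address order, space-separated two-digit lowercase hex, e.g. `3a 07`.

[14+:2] flags=1 & 0x3 = 0x1; word=0x4000
[13+:1] slot=0 & 0x1 = 0x0; word=0x4000
[5+:8] ver=143 & 0xff = 0x8f; word=0x51e0
[4+:1] addr_hi=1 & 0x1 = 0x1; word=0x51f0
[1+:3] state=2 & 0x7 = 0x2; word=0x51f4
[0+:1] opcode=0 & 0x1 = 0x0; word=0x51f4
word = 0x51f4 → big-endian bytes:
  [0]=0x51  [1]=0xf4

51 f4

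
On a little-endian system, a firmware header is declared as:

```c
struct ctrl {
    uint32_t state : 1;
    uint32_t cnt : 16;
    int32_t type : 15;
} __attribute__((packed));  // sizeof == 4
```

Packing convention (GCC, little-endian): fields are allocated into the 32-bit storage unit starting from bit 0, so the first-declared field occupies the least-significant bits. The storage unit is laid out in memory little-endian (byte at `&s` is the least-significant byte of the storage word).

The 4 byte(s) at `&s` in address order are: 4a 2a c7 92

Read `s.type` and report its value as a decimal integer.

[0]=0x4a [1]=0x2a [2]=0xc7 [3]=0x92 (little-endian) → word 0x92c72a4a
state:1 @ bit 0 → (0x92c72a4a>>0)&0x1 = 0x0
cnt:16 @ bit 1 → (0x92c72a4a>>1)&0xffff = 0x9525
type:15 @ bit 17 → (0x92c72a4a>>17)&0x7fff = 0x4963  ←
type signed 15b, MSB=1: 18787 - 32768 = -13981

-13981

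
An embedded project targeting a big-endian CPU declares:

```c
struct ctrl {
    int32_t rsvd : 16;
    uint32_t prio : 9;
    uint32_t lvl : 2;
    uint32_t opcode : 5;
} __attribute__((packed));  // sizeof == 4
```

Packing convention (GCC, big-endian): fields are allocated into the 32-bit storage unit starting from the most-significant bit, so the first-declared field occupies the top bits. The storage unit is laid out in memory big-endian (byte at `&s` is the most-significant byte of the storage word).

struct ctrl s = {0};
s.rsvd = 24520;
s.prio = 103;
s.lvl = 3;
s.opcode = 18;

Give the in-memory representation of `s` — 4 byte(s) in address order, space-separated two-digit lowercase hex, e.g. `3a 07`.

5f c8 33 f2

[16+:16] rsvd=24520 & 0xffff = 0x5fc8; word=0x5fc80000
[7+:9] prio=103 & 0x1ff = 0x67; word=0x5fc83380
[5+:2] lvl=3 & 0x3 = 0x3; word=0x5fc833e0
[0+:5] opcode=18 & 0x1f = 0x12; word=0x5fc833f2
word = 0x5fc833f2 → big-endian bytes:
  [0]=0x5f  [1]=0xc8  [2]=0x33  [3]=0xf2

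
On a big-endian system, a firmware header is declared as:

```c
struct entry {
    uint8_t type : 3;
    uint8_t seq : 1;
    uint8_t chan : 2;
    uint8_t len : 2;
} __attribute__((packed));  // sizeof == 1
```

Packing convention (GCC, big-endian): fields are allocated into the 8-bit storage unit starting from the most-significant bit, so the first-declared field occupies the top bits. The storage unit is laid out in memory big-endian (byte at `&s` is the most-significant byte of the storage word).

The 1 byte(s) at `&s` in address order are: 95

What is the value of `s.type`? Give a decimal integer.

4

[0]=0x95 (big-endian) → word 0x95
type [5+:3] = (word>>5) & 0x7 = 4  ←
seq [4+:1] = (word>>4) & 0x1 = 1
chan [2+:2] = (word>>2) & 0x3 = 1
len [0+:2] = (word>>0) & 0x3 = 1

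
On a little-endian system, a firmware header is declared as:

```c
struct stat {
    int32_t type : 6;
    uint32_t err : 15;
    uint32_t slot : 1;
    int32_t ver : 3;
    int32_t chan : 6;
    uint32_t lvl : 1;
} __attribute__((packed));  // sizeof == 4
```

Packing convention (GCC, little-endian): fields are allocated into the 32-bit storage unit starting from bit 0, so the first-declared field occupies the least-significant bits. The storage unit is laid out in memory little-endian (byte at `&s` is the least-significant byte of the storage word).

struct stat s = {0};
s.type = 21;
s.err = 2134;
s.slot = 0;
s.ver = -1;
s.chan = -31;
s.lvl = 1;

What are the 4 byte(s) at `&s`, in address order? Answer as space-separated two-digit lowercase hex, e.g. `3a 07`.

95 15 c2 c3

type:6 = 21 → 0x15 << 0 → word 0x00000015
err:15 = 2134 → 0x856 << 6 → word 0x00021595
slot:1 = 0 → 0x0 << 21 → word 0x00021595
ver:3 = -1 → 0x7 << 22 → word 0x01c21595
chan:6 = -31 → 0x21 << 25 → word 0x43c21595
lvl:1 = 1 → 0x1 << 31 → word 0xc3c21595
word = 0xc3c21595 → little-endian bytes:
  [0]=0x95  [1]=0x15  [2]=0xc2  [3]=0xc3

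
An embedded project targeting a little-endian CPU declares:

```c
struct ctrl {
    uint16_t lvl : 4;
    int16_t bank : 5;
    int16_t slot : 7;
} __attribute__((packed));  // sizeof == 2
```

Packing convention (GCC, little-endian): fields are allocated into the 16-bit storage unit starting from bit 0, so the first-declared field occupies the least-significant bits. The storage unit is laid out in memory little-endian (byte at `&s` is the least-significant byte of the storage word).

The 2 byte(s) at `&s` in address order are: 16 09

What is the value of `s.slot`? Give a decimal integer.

[0]=0x16 [1]=0x09 (little-endian) → word 0x0916
lvl:4 @ bit 0 → (0x0916>>0)&0xf = 0x6
bank:5 @ bit 4 → (0x0916>>4)&0x1f = 0x11
slot:7 @ bit 9 → (0x0916>>9)&0x7f = 0x4  ←
slot signed 7b, MSB=0: value = 4

4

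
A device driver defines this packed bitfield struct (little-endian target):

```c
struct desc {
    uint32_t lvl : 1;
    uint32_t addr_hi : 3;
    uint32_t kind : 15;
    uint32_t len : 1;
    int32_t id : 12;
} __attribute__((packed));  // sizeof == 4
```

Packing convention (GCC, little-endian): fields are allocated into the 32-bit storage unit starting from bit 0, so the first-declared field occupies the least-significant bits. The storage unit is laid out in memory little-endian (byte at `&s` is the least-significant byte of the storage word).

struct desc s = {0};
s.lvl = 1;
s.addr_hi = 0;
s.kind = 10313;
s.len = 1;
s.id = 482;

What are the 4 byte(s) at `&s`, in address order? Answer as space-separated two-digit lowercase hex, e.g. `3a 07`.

lvl:1 = 1 → 0x1 << 0 → word 0x00000001
addr_hi:3 = 0 → 0x0 << 1 → word 0x00000001
kind:15 = 10313 → 0x2849 << 4 → word 0x00028491
len:1 = 1 → 0x1 << 19 → word 0x000a8491
id:12 = 482 → 0x1e2 << 20 → word 0x1e2a8491
word = 0x1e2a8491 → little-endian bytes:
  [0]=0x91  [1]=0x84  [2]=0x2a  [3]=0x1e

91 84 2a 1e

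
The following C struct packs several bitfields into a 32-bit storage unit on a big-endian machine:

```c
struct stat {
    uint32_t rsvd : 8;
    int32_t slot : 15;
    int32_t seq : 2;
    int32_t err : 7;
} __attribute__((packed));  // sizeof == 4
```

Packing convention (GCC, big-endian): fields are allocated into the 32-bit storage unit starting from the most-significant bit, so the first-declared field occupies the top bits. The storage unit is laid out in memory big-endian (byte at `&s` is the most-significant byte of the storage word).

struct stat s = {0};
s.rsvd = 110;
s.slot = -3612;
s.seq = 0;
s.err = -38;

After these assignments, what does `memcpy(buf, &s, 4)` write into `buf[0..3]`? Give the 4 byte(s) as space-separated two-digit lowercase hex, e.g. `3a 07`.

rsvd (8b) val=110 bits=0x6e at bit 24: 0x6e000000
slot (15b) val=-3612 bits=0x71e4 at bit 9: 0x6ee3c800
seq (2b) val=0 bits=0x0 at bit 7: 0x6ee3c800
err (7b) val=-38 bits=0x5a at bit 0: 0x6ee3c85a
word = 0x6ee3c85a → big-endian bytes:
  [0]=0x6e  [1]=0xe3  [2]=0xc8  [3]=0x5a

6e e3 c8 5a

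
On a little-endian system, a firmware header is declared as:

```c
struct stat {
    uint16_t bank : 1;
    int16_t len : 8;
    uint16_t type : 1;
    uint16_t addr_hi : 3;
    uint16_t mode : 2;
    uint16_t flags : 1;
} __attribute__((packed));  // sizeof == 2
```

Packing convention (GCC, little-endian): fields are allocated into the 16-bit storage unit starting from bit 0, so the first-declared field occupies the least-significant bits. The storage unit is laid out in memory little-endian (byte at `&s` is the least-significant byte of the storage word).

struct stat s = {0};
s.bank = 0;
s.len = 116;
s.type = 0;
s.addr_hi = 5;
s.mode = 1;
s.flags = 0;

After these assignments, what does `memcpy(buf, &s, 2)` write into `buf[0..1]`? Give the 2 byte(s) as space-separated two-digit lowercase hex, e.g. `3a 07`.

bank (1b) val=0 bits=0x0 at bit 0: 0x0000
len (8b) val=116 bits=0x74 at bit 1: 0x00e8
type (1b) val=0 bits=0x0 at bit 9: 0x00e8
addr_hi (3b) val=5 bits=0x5 at bit 10: 0x14e8
mode (2b) val=1 bits=0x1 at bit 13: 0x34e8
flags (1b) val=0 bits=0x0 at bit 15: 0x34e8
word = 0x34e8 → little-endian bytes:
  [0]=0xe8  [1]=0x34

e8 34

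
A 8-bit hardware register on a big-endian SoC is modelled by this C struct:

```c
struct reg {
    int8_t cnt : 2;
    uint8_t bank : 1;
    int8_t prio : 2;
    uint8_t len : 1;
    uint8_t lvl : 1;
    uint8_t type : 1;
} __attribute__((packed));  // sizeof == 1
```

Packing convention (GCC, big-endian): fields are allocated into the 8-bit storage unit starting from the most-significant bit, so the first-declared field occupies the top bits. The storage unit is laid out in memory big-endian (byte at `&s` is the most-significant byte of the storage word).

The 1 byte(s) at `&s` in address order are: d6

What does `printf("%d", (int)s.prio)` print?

-2

[0]=0xd6 (big-endian) → word 0xd6
cnt:2 @ bit 6 → (0xd6>>6)&0x3 = 0x3
bank:1 @ bit 5 → (0xd6>>5)&0x1 = 0x0
prio:2 @ bit 3 → (0xd6>>3)&0x3 = 0x2  ←
len:1 @ bit 2 → (0xd6>>2)&0x1 = 0x1
lvl:1 @ bit 1 → (0xd6>>1)&0x1 = 0x1
type:1 @ bit 0 → (0xd6>>0)&0x1 = 0x0
prio signed 2b, MSB=1: 2 - 4 = -2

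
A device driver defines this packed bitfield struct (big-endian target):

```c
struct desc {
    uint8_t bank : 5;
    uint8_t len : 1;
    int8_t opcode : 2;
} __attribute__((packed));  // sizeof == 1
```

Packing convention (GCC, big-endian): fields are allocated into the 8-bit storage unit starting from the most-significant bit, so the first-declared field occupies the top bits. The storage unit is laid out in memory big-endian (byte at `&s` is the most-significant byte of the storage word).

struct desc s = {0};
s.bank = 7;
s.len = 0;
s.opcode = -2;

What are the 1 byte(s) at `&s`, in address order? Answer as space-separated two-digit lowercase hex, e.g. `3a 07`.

bank (5b) val=7 bits=0x7 at bit 3: 0x38
len (1b) val=0 bits=0x0 at bit 2: 0x38
opcode (2b) val=-2 bits=0x2 at bit 0: 0x3a
word = 0x3a → big-endian bytes:
  [0]=0x3a

3a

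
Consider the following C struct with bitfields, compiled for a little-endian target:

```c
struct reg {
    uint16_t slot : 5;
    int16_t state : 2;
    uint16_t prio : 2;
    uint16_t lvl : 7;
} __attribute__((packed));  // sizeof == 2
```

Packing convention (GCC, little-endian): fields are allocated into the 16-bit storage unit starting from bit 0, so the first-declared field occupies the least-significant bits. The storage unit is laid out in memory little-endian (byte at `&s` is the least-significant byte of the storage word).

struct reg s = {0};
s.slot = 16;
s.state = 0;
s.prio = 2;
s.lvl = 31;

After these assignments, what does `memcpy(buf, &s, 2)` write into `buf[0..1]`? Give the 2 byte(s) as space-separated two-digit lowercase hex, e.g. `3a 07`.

[0+:5] slot=16 & 0x1f = 0x10; word=0x0010
[5+:2] state=0 & 0x3 = 0x0; word=0x0010
[7+:2] prio=2 & 0x3 = 0x2; word=0x0110
[9+:7] lvl=31 & 0x7f = 0x1f; word=0x3f10
word = 0x3f10 → little-endian bytes:
  [0]=0x10  [1]=0x3f

10 3f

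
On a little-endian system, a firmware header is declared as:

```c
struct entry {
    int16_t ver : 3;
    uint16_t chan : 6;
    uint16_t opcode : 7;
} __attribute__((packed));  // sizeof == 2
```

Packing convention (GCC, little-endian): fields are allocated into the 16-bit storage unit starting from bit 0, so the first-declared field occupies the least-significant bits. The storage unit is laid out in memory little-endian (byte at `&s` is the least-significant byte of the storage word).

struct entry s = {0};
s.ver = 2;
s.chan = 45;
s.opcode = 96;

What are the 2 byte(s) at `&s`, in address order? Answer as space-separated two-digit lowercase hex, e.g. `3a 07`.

6a c1

ver (3b) val=2 bits=0x2 at bit 0: 0x0002
chan (6b) val=45 bits=0x2d at bit 3: 0x016a
opcode (7b) val=96 bits=0x60 at bit 9: 0xc16a
word = 0xc16a → little-endian bytes:
  [0]=0x6a  [1]=0xc1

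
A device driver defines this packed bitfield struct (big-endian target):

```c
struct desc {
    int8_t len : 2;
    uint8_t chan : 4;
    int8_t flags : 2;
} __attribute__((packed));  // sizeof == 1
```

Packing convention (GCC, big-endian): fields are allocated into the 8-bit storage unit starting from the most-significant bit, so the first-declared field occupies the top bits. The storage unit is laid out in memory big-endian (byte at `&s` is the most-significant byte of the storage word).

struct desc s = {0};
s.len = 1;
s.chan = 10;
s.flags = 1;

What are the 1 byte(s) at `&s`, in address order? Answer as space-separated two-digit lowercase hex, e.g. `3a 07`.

len (2b) val=1 bits=0x1 at bit 6: 0x40
chan (4b) val=10 bits=0xa at bit 2: 0x68
flags (2b) val=1 bits=0x1 at bit 0: 0x69
word = 0x69 → big-endian bytes:
  [0]=0x69

69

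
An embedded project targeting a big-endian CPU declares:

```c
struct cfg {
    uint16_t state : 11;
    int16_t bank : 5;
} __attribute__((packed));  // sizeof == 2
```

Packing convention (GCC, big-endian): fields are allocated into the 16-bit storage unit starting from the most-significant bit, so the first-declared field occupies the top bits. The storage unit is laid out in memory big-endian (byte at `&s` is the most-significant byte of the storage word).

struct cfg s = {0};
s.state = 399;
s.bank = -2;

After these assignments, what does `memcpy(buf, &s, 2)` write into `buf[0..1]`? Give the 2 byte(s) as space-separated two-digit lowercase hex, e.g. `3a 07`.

state (11b) val=399 bits=0x18f at bit 5: 0x31e0
bank (5b) val=-2 bits=0x1e at bit 0: 0x31fe
word = 0x31fe → big-endian bytes:
  [0]=0x31  [1]=0xfe

31 fe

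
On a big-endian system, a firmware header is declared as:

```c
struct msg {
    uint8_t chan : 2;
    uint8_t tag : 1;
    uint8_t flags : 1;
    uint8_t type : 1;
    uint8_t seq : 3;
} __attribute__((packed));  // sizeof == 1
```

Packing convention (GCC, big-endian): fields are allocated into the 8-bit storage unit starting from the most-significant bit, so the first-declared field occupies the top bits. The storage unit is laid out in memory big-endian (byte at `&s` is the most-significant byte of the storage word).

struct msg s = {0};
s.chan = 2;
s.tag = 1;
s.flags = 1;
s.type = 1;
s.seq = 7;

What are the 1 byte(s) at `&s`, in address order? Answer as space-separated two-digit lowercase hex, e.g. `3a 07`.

chan:2 = 2 → 0x2 << 6 → word 0x80
tag:1 = 1 → 0x1 << 5 → word 0xa0
flags:1 = 1 → 0x1 << 4 → word 0xb0
type:1 = 1 → 0x1 << 3 → word 0xb8
seq:3 = 7 → 0x7 << 0 → word 0xbf
word = 0xbf → big-endian bytes:
  [0]=0xbf

bf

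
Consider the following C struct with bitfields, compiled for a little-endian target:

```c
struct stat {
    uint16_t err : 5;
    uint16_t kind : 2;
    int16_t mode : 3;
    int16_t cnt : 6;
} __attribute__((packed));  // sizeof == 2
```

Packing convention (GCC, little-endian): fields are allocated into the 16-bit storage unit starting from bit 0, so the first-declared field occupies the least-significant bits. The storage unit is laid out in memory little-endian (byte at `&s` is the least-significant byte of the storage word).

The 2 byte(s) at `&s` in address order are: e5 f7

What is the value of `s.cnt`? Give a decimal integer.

-3

[0]=0xe5 [1]=0xf7 (little-endian) → word 0xf7e5
err [0+:5] = (word>>0) & 0x1f = 5
kind [5+:2] = (word>>5) & 0x3 = 3
mode [7+:3] = (word>>7) & 0x7 = 7
cnt [10+:6] = (word>>10) & 0x3f = 61  ←
cnt signed 6b, MSB=1: 61 - 64 = -3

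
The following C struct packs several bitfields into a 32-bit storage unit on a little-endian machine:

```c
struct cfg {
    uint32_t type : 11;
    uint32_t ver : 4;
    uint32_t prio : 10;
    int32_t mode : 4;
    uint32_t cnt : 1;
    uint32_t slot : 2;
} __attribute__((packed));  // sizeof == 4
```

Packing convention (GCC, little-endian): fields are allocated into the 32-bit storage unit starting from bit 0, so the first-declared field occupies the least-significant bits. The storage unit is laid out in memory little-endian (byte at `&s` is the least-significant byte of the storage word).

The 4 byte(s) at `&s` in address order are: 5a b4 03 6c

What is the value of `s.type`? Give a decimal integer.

1114

[0]=0x5a [1]=0xb4 [2]=0x03 [3]=0x6c (little-endian) → word 0x6c03b45a
type:11 @ bit 0 → (0x6c03b45a>>0)&0x7ff = 0x45a  ←
ver:4 @ bit 11 → (0x6c03b45a>>11)&0xf = 0x6
prio:10 @ bit 15 → (0x6c03b45a>>15)&0x3ff = 0x7
mode:4 @ bit 25 → (0x6c03b45a>>25)&0xf = 0x6
cnt:1 @ bit 29 → (0x6c03b45a>>29)&0x1 = 0x1
slot:2 @ bit 30 → (0x6c03b45a>>30)&0x3 = 0x1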